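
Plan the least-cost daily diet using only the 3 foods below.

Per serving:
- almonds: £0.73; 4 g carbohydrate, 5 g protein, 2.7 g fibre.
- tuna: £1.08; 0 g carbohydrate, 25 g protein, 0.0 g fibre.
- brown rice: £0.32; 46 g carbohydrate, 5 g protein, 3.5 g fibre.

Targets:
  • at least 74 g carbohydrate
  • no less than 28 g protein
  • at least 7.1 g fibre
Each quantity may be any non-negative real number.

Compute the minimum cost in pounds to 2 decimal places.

This is a linear program. Let x1 = servings of almonds, x2 = servings of tuna, x3 = servings of brown rice.
Minimize 0.73x1 + 1.08x2 + 0.32x3 s.t.:
  4x1 + 46x3 ≥ 74   (carbohydrate)
  5x1 + 25x2 + 5x3 ≥ 28   (protein)
  2.7x1 + 3.5x3 ≥ 7.1   (fibre)
  x1, x2, x3 ≥ 0.
The optimal basis is {tuna, brown rice}; almonds drops out. There the protein and fibre constraints are tight.
Solving gives x2 = 0.7143, x3 = 2.029.
Total cost: 1.08·0.7143 + 0.32·2.029 = 1.4207.

£1.42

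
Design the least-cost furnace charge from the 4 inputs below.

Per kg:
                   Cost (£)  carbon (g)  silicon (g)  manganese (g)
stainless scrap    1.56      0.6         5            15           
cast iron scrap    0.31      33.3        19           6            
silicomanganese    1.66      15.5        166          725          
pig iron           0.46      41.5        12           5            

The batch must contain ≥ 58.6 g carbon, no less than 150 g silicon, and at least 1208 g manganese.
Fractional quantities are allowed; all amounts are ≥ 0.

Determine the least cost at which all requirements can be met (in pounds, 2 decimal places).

Treat it as an LP. Let x1 = kg of stainless scrap, x2 = kg of cast iron scrap, x3 = kg of silicomanganese, x4 = kg of pig iron.
Minimise 1.56x1 + 0.31x2 + 1.66x3 + 0.46x4 subject to:
  0.6x1 + 33.3x2 + 15.5x3 + 41.5x4 ≥ 58.6   (carbon)
  5x1 + 19x2 + 166x3 + 12x4 ≥ 150   (silicon)
  15x1 + 6x2 + 725x3 + 5x4 ≥ 1208   (manganese)
  x1, x2, x3, x4 ≥ 0.
The minimum-cost mix takes nothing from stainless scrap, pig iron — only cast iron scrap, silicomanganese. The carbon and manganese requirements are met with equality.
So cast iron scrap = 0.988 kg, silicomanganese = 1.658 kg.
Hence cost = 0.31·0.988 + 1.66·1.658 = £3.0586.

£3.06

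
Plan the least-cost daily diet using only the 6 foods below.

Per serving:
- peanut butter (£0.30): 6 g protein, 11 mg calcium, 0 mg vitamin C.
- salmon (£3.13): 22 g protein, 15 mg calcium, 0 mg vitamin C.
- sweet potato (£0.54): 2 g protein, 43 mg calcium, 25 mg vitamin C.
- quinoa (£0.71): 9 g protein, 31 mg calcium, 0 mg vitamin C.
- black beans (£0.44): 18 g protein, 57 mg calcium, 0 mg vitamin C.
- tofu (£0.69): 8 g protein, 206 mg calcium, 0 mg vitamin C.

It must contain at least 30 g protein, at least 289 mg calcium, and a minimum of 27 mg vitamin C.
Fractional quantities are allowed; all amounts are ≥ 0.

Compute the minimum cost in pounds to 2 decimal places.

This is a linear program. Let x1 = servings of peanut butter, x2 = servings of salmon, x3 = servings of sweet potato, x4 = servings of quinoa, x5 = servings of black beans, x6 = servings of tofu.
Minimise 0.3x1 + 3.13x2 + 0.54x3 + 0.71x4 + 0.44x5 + 0.69x6 s.t.:
  6x1 + 22x2 + 2x3 + 9x4 + 18x5 + 8x6 ≥ 30   (protein)
  11x1 + 15x2 + 43x3 + 31x4 + 57x5 + 206x6 ≥ 289   (calcium)
  25x3 ≥ 27   (vitamin C)
  x1, x2, x3, x4, x5, x6 ≥ 0.
The minimum-cost mix takes nothing from peanut butter, salmon, quinoa — only sweet potato, black beans, tofu. The protein, calcium, vitamin C requirements are met with equality.
So sweet potato = 1.08 servings, black beans = 1.167 servings, tofu = 0.8546 servings.
Cost = 0.54·1.08 + 0.44·1.167 + 0.69·0.8546 = 1.6864.

£1.69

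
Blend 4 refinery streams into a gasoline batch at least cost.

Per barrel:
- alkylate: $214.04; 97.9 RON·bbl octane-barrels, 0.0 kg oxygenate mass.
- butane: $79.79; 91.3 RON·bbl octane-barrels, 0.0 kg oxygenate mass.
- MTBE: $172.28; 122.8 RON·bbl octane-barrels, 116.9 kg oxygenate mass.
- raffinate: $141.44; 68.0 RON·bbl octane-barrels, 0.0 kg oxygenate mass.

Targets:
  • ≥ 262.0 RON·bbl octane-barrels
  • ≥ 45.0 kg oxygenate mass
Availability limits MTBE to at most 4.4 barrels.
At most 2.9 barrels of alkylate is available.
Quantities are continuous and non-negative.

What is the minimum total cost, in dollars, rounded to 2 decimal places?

Let x1 = barrels of alkylate, x2 = barrels of butane, x3 = barrels of MTBE, x4 = barrels of raffinate.
Minimize 214.04x1 + 79.79x2 + 172.28x3 + 141.44x4 with:
  97.9x1 + 91.3x2 + 122.8x3 + 68x4 ≥ 262   (octane-barrels)
  116.9x3 ≥ 45   (oxygenate mass)
  x3 ≤ 4.4
  x1 ≤ 2.9
  x1, x2, x3, x4 ≥ 0.
The optimal basis is {butane, MTBE}; alkylate, raffinate drop out. There the octane-barrels and oxygenate mass constraints are tight.
That vertex is x2 = 2.352, x3 = 0.3849.
Total cost: 79.79·2.352 + 172.28·0.3849 = 253.9767.

$253.98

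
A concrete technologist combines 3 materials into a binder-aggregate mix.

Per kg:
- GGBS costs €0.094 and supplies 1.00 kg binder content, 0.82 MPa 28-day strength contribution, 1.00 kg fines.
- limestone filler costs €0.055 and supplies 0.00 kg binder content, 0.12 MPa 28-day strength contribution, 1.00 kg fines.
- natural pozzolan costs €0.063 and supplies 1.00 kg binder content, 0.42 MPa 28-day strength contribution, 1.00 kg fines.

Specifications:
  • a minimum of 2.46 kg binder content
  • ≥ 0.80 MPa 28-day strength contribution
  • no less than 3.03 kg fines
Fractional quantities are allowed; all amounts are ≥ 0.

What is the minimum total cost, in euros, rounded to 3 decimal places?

Treat it as an LP. Let x1 = kg of GGBS, x2 = kg of limestone filler, x3 = kg of natural pozzolan.
Minimise 0.094x1 + 0.055x2 + 0.063x3 subject to:
  1x1 + 1x3 ≥ 2.46   (binder content)
  0.82x1 + 0.12x2 + 0.42x3 ≥ 0.8   (28-day strength contribution)
  1x1 + 1x2 + 1x3 ≥ 3.03   (fines)
  x1, x2, x3 ≥ 0.
The minimum-cost mix takes nothing from GGBS — only limestone filler, natural pozzolan. The binder content and fines requirements are met with equality.
So limestone filler = 0.57 kg, natural pozzolan = 2.46 kg.
Total cost: 0.055·0.57 + 0.063·2.46 = 0.18633.

€0.186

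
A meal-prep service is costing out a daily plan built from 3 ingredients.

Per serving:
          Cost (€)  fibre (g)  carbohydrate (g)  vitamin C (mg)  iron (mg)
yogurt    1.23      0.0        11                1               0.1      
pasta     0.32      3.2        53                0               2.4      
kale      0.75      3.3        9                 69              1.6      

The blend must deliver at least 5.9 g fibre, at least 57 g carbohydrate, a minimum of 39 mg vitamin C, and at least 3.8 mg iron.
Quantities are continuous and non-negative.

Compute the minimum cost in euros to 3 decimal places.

€0.827

Set it up as a linear program. Let x1 = servings of yogurt, x2 = servings of pasta, x3 = servings of kale.
Minimise 1.23x1 + 0.32x2 + 0.75x3 subject to:
  3.2x2 + 3.3x3 ≥ 5.9   (fibre)
  11x1 + 53x2 + 9x3 ≥ 57   (carbohydrate)
  1x1 + 69x3 ≥ 39   (vitamin C)
  0.1x1 + 2.4x2 + 1.6x3 ≥ 3.8   (iron)
  x1, x2, x3 ≥ 0.
At the optimum only pasta, kale are positive (yogurt = 0). There the fibre and vitamin C constraints are tight.
Optimal quantities: pasta = 1.261 servings, kale = 0.5652 servings.
Objective = 0.32·1.261 + 0.75·0.5652 = 0.82742.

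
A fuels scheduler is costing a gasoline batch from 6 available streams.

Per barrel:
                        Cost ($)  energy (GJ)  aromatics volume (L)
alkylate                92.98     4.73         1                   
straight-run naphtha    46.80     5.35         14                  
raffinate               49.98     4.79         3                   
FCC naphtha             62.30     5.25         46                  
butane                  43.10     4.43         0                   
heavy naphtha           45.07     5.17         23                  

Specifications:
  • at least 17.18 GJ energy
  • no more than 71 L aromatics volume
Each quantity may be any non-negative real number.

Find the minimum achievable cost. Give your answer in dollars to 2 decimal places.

$149.86

This is a linear program. Let x1 = barrels of alkylate, x2 = barrels of straight-run naphtha, x3 = barrels of raffinate, x4 = barrels of FCC naphtha, x5 = barrels of butane, x6 = barrels of heavy naphtha.
min 92.98x1 + 46.8x2 + 49.98x3 + 62.3x4 + 43.1x5 + 45.07x6 with:
  4.73x1 + 5.35x2 + 4.79x3 + 5.25x4 + 4.43x5 + 5.17x6 ≥ 17.18   (energy)
  1x1 + 14x2 + 3x3 + 46x4 + 23x6 ≤ 71   (aromatics volume)
  x1, x2, x3, x4, x5, x6 ≥ 0.
The cheapest feasible vertex uses only straight-run naphtha, heavy naphtha; alkylate, raffinate, FCC naphtha, butane are not used. The energy and aromatics volume requirements are met with equality.
Optimal quantities: straight-run naphtha = 0.55398 barrels, heavy naphtha = 2.7498 barrels.
Objective = 46.8·0.55398 + 45.07·2.7498 = 149.8598.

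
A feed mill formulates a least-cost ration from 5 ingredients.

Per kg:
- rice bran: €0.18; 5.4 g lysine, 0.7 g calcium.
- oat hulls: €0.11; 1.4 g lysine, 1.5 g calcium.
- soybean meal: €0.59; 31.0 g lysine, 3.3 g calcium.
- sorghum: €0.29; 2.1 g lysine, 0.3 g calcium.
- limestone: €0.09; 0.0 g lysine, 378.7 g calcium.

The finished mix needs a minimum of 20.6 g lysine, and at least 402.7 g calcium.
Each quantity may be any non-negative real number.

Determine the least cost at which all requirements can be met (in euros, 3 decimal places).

Set it up as a linear program. Let x1 = kg of rice bran, x2 = kg of oat hulls, x3 = kg of soybean meal, x4 = kg of sorghum, x5 = kg of limestone.
min 0.18x1 + 0.11x2 + 0.59x3 + 0.29x4 + 0.09x5 s.t.:
  5.4x1 + 1.4x2 + 31x3 + 2.1x4 ≥ 20.6   (lysine)
  0.7x1 + 1.5x2 + 3.3x3 + 0.3x4 + 378.7x5 ≥ 402.7   (calcium)
  x1, x2, x3, x4, x5 ≥ 0.
The minimum-cost mix takes nothing from rice bran, oat hulls, sorghum — only soybean meal, limestone. There the lysine and calcium constraints are tight.
So soybean meal = 0.6645 kg, limestone = 1.058 kg.
Total cost: 0.59·0.6645 + 0.09·1.058 = 0.48728.

€0.487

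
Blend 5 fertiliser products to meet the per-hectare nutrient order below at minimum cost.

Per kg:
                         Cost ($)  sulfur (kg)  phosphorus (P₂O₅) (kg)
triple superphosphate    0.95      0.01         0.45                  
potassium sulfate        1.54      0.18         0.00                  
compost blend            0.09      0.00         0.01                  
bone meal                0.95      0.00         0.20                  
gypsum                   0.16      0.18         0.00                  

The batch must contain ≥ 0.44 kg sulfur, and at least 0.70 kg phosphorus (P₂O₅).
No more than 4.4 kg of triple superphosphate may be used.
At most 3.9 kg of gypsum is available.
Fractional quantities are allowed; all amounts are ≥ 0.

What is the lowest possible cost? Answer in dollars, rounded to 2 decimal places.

$1.86

Let x1 = kg of triple superphosphate, x2 = kg of potassium sulfate, x3 = kg of compost blend, x4 = kg of bone meal, x5 = kg of gypsum.
Minimise 0.95x1 + 1.54x2 + 0.09x3 + 0.95x4 + 0.16x5 subject to:
  0.01x1 + 0.18x2 + 0.18x5 ≥ 0.44   (sulfur)
  0.45x1 + 0.01x3 + 0.2x4 ≥ 0.7   (phosphorus (P₂O₅))
  x1 ≤ 4.4
  x5 ≤ 3.9
  x1, x2, x3, x4, x5 ≥ 0.
At the optimum only triple superphosphate, gypsum are positive (potassium sulfate, compost blend, bone meal = 0). There the sulfur and phosphorus (P₂O₅) constraints are tight.
That vertex is x1 = 1.556, x5 = 2.358.
Objective = 0.95·1.556 + 0.16·2.358 = 1.8555.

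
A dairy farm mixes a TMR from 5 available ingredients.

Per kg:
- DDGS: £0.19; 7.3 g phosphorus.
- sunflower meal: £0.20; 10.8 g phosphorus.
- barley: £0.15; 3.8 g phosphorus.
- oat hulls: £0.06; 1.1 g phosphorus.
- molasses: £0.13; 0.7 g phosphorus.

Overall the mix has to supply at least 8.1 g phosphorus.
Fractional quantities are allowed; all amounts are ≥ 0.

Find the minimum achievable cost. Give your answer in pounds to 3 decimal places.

£0.150

Let x1 = kg of DDGS, x2 = kg of sunflower meal, x3 = kg of barley, x4 = kg of oat hulls, x5 = kg of molasses.
Minimise 0.19x1 + 0.2x2 + 0.15x3 + 0.06x4 + 0.13x5 s.t.:
  7.3x1 + 10.8x2 + 3.8x3 + 1.1x4 + 0.7x5 ≥ 8.1   (phosphorus)
  x1, x2, x3, x4, x5 ≥ 0.
The optimal basis is {sunflower meal}; DDGS, barley, oat hulls, molasses drop out. There the phosphorus constraint is tight.
Solving gives x2 = 0.75.
Cost = 0.2·0.75 = 0.15000.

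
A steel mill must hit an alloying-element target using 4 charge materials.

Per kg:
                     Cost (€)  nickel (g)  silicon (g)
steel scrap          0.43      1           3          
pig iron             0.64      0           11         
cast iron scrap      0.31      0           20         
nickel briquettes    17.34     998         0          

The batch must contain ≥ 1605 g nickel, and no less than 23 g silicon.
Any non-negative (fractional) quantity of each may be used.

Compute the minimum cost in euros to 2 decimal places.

€28.24

Let x1 = kg of steel scrap, x2 = kg of pig iron, x3 = kg of cast iron scrap, x4 = kg of nickel briquettes.
min 0.43x1 + 0.64x2 + 0.31x3 + 17.34x4 with:
  1x1 + 998x4 ≥ 1605   (nickel)
  3x1 + 11x2 + 20x3 ≥ 23   (silicon)
  x1, x2, x3, x4 ≥ 0.
At the optimum only cast iron scrap, nickel briquettes are positive (steel scrap, pig iron = 0). There the nickel and silicon constraints are tight.
Solving gives x3 = 1.15, x4 = 1.608.
Cost = 0.31·1.15 + 17.34·1.608 = 28.2392.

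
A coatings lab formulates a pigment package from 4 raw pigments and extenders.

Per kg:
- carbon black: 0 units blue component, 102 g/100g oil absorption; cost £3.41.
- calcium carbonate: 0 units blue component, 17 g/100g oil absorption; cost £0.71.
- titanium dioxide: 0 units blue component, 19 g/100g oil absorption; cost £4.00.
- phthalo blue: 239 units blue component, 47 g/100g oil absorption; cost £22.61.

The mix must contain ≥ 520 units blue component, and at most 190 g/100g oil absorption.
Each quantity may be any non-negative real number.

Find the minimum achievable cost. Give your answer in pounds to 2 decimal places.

Set it up as a linear program. Let x1 = kg of carbon black, x2 = kg of calcium carbonate, x3 = kg of titanium dioxide, x4 = kg of phthalo blue.
Minimize 3.41x1 + 0.71x2 + 4x3 + 22.61x4 with:
  239x4 ≥ 520   (blue component)
  102x1 + 17x2 + 19x3 + 47x4 ≤ 190   (oil absorption)
  x1, x2, x3, x4 ≥ 0.
The cheapest feasible vertex uses only phthalo blue; carbon black, calcium carbonate, titanium dioxide are not used. There the blue component constraint is tight.
Optimal quantities: phthalo blue = 2.1757 kg.
Hence cost = 22.61·2.1757 = £49.1926.

£49.19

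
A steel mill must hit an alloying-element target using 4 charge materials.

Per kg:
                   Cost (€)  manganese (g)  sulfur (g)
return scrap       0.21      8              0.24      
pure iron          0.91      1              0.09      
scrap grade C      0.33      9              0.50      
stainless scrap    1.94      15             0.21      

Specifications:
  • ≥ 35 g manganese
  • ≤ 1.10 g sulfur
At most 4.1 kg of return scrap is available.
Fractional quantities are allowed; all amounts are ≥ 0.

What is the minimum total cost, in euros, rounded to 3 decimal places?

€0.956

This is a linear program. Let x1 = kg of return scrap, x2 = kg of pure iron, x3 = kg of scrap grade C, x4 = kg of stainless scrap.
Minimize 0.21x1 + 0.91x2 + 0.33x3 + 1.94x4 s.t.:
  8x1 + 1x2 + 9x3 + 15x4 ≥ 35   (manganese)
  0.24x1 + 0.09x2 + 0.5x3 + 0.21x4 ≤ 1.1   (sulfur)
  x1 ≤ 4.1
  x1, x2, x3, x4 ≥ 0.
At the optimum only return scrap, scrap grade C, stainless scrap are positive (pure iron = 0). Binding constraints: manganese, sulfur, the return scrap cap.
So return scrap = 4.1 kg, scrap grade C = 0.2278 kg, stainless scrap = 0.009982 kg.
Hence cost = 0.21·4.1 + 0.33·0.2278 + 1.94·0.009982 = €0.95554.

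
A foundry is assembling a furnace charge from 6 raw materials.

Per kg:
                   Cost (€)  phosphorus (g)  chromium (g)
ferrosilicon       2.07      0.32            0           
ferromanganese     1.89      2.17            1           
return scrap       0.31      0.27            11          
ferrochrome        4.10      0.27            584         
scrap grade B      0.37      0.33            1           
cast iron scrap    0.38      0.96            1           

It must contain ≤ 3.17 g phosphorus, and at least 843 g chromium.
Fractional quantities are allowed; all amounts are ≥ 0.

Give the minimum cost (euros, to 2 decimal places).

Set it up as a linear program. Let x1 = kg of ferrosilicon, x2 = kg of ferromanganese, x3 = kg of return scrap, x4 = kg of ferrochrome, x5 = kg of scrap grade B, x6 = kg of cast iron scrap.
min 2.07x1 + 1.89x2 + 0.31x3 + 4.1x4 + 0.37x5 + 0.38x6 with:
  0.32x1 + 2.17x2 + 0.27x3 + 0.27x4 + 0.33x5 + 0.96x6 ≤ 3.17   (phosphorus)
  1x2 + 11x3 + 584x4 + 1x5 + 1x6 ≥ 843   (chromium)
  x1, x2, x3, x4, x5, x6 ≥ 0.
The minimum-cost mix takes nothing from ferrosilicon, ferromanganese, return scrap, scrap grade B, cast iron scrap — only ferrochrome. Binding constraint: chromium.
That vertex is x4 = 1.443.
Total cost: 4.1·1.443 = 5.9163.

€5.92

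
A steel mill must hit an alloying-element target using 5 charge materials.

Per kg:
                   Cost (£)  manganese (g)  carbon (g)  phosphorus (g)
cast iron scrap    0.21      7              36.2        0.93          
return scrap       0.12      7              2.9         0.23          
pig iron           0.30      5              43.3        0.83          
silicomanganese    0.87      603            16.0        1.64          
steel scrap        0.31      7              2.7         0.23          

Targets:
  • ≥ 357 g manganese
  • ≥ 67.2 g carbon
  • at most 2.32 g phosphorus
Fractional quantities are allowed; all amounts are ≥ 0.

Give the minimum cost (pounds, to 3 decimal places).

£0.857

Set it up as a linear program. Let x1 = kg of cast iron scrap, x2 = kg of return scrap, x3 = kg of pig iron, x4 = kg of silicomanganese, x5 = kg of steel scrap.
Minimise 0.21x1 + 0.12x2 + 0.3x3 + 0.87x4 + 0.31x5 s.t.:
  7x1 + 7x2 + 5x3 + 603x4 + 7x5 ≥ 357   (manganese)
  36.2x1 + 2.9x2 + 43.3x3 + 16x4 + 2.7x5 ≥ 67.2   (carbon)
  0.93x1 + 0.23x2 + 0.83x3 + 1.64x4 + 0.23x5 ≤ 2.32   (phosphorus)
  x1, x2, x3, x4, x5 ≥ 0.
The optimal basis is {cast iron scrap, pig iron, silicomanganese}; return scrap, steel scrap drop out. Binding constraints: manganese, carbon, phosphorus.
That vertex is x1 = 1.119, x3 = 0.4034, x4 = 0.5757.
Total cost: 0.21·1.119 + 0.3·0.4034 + 0.87·0.5757 = 0.85687.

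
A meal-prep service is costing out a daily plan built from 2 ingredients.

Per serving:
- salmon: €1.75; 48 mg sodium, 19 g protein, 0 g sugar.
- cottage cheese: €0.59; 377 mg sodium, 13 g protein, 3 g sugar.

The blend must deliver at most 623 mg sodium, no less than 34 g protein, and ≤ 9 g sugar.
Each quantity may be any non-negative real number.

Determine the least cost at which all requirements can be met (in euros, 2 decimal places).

Set it up as a linear program. Let x1 = servings of salmon, x2 = servings of cottage cheese.
Minimise 1.75x1 + 0.59x2 with:
  48x1 + 377x2 ≤ 623   (sodium)
  19x1 + 13x2 ≥ 34   (protein)
  3x2 ≤ 9   (sugar)
  x1, x2 ≥ 0.
Both inputs are positive at the optimum. The sodium and protein requirements are met with equality.
That vertex is x1 = 0.7217, x2 = 1.561.
Total cost: 1.75·0.7217 + 0.59·1.561 = 2.1840.

€2.18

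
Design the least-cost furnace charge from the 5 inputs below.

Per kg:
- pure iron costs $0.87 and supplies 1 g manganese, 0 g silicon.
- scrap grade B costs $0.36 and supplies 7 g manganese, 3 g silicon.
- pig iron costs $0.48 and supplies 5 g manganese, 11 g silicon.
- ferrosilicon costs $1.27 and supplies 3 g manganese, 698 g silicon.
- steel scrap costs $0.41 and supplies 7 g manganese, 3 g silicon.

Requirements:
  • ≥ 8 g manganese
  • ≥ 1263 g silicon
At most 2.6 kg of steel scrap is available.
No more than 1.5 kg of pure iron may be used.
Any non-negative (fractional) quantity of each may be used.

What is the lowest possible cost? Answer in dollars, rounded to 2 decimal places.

Set it up as a linear program. Let x1 = kg of pure iron, x2 = kg of scrap grade B, x3 = kg of pig iron, x4 = kg of ferrosilicon, x5 = kg of steel scrap.
Minimise 0.87x1 + 0.36x2 + 0.48x3 + 1.27x4 + 0.41x5 subject to:
  1x1 + 7x2 + 5x3 + 3x4 + 7x5 ≥ 8   (manganese)
  3x2 + 11x3 + 698x4 + 3x5 ≥ 1263   (silicon)
  x5 ≤ 2.6
  x1 ≤ 1.5
  x1, x2, x3, x4, x5 ≥ 0.
The cheapest feasible vertex uses only scrap grade B, ferrosilicon; pure iron, pig iron, steel scrap are not used. Binding constraints: manganese and silicon.
So scrap grade B = 0.3681 kg, ferrosilicon = 1.808 kg.
Objective = 0.36·0.3681 + 1.27·1.808 = 2.4287.

$2.43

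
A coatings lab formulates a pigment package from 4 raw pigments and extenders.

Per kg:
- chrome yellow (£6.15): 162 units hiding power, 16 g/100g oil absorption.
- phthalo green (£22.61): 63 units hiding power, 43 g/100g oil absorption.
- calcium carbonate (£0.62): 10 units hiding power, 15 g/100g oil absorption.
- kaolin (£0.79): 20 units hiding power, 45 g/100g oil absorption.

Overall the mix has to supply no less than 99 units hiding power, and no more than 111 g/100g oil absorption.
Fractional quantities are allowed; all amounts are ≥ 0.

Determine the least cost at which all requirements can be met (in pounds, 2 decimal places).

£3.76

This is a linear program. Let x1 = kg of chrome yellow, x2 = kg of phthalo green, x3 = kg of calcium carbonate, x4 = kg of kaolin.
min 6.15x1 + 22.61x2 + 0.62x3 + 0.79x4 subject to:
  162x1 + 63x2 + 10x3 + 20x4 ≥ 99   (hiding power)
  16x1 + 43x2 + 15x3 + 45x4 ≤ 111   (oil absorption)
  x1, x2, x3, x4 ≥ 0.
The cheapest feasible vertex uses only chrome yellow; phthalo green, calcium carbonate, kaolin are not used. There the hiding power constraint is tight.
So chrome yellow = 0.6111 kg.
Hence cost = 6.15·0.6111 = £3.7583.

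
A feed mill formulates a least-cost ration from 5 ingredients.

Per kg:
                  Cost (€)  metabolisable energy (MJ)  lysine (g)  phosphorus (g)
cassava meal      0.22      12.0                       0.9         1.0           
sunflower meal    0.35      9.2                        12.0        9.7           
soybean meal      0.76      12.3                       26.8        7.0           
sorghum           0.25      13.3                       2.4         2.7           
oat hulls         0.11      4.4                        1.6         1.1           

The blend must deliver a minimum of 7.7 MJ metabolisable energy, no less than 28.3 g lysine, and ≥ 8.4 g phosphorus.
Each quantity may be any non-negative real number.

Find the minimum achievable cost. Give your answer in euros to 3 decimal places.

Set it up as a linear program. Let x1 = kg of cassava meal, x2 = kg of sunflower meal, x3 = kg of soybean meal, x4 = kg of sorghum, x5 = kg of oat hulls.
min 0.22x1 + 0.35x2 + 0.76x3 + 0.25x4 + 0.11x5 subject to:
  12x1 + 9.2x2 + 12.3x3 + 13.3x4 + 4.4x5 ≥ 7.7   (metabolisable energy)
  0.9x1 + 12x2 + 26.8x3 + 2.4x4 + 1.6x5 ≥ 28.3   (lysine)
  1x1 + 9.7x2 + 7x3 + 2.7x4 + 1.1x5 ≥ 8.4   (phosphorus)
  x1, x2, x3, x4, x5 ≥ 0.
The cheapest feasible vertex uses only sunflower meal, soybean meal; cassava meal, sorghum, oat hulls are not used. The lysine and phosphorus requirements are met with equality.
That vertex is x2 = 0.1536, x3 = 0.9872.
Hence cost = 0.35·0.1536 + 0.76·0.9872 = €0.80403.

€0.804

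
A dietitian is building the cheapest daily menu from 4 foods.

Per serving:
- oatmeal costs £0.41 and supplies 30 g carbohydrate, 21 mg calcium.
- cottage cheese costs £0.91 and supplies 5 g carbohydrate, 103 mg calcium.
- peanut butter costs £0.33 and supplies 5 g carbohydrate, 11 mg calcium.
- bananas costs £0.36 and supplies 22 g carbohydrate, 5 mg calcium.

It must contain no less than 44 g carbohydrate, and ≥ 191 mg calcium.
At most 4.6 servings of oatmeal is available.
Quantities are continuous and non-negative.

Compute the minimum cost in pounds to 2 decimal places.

This is a linear program. Let x1 = servings of oatmeal, x2 = servings of cottage cheese, x3 = servings of peanut butter, x4 = servings of bananas.
Minimize 0.41x1 + 0.91x2 + 0.33x3 + 0.36x4 s.t.:
  30x1 + 5x2 + 5x3 + 22x4 ≥ 44   (carbohydrate)
  21x1 + 103x2 + 11x3 + 5x4 ≥ 191   (calcium)
  x1 ≤ 4.6
  x1, x2, x3, x4 ≥ 0.
At the optimum only oatmeal, cottage cheese are positive (peanut butter, bananas = 0). The carbohydrate and calcium requirements are met with equality.
That vertex is x1 = 1.198, x2 = 1.61.
Objective = 0.41·1.198 + 0.91·1.61 = 1.9563.

£1.96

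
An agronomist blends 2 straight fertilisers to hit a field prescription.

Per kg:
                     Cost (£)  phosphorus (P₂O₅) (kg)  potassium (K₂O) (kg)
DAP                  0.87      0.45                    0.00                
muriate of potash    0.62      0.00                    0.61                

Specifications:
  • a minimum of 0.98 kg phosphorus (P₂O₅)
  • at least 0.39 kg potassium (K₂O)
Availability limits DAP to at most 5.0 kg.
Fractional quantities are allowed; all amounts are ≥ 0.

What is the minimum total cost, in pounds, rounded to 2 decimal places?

Let x1 = kg of DAP, x2 = kg of muriate of potash.
Minimise 0.87x1 + 0.62x2 subject to:
  0.45x1 ≥ 0.98   (phosphorus (P₂O₅))
  0.61x2 ≥ 0.39   (potassium (K₂O))
  x1 ≤ 5
  x1, x2 ≥ 0.
Both inputs are positive at the optimum. Binding constraints: phosphorus (P₂O₅) and potassium (K₂O).
That vertex is x1 = 2.178, x2 = 0.6393.
Objective = 0.87·2.178 + 0.62·0.6393 = 2.2912.

£2.29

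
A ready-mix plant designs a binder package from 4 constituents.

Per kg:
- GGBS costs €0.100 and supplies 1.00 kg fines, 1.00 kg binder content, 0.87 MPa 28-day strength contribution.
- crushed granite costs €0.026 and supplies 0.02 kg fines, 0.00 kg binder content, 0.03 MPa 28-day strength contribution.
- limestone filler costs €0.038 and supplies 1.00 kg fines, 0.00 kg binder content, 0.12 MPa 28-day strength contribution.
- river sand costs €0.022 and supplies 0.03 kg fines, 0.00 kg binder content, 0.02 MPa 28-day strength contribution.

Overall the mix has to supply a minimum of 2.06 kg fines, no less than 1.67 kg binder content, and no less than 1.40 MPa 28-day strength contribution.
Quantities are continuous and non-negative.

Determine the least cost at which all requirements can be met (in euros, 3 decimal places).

Let x1 = kg of GGBS, x2 = kg of crushed granite, x3 = kg of limestone filler, x4 = kg of river sand.
Minimise 0.1x1 + 0.026x2 + 0.038x3 + 0.022x4 with:
  1x1 + 0.02x2 + 1x3 + 0.03x4 ≥ 2.06   (fines)
  1x1 ≥ 1.67   (binder content)
  0.87x1 + 0.03x2 + 0.12x3 + 0.02x4 ≥ 1.4   (28-day strength contribution)
  x1, x2, x3, x4 ≥ 0.
At the optimum only GGBS, limestone filler are positive (crushed granite, river sand = 0). The fines and binder content requirements are met with equality.
Optimal quantities: GGBS = 1.67 kg, limestone filler = 0.39 kg.
Cost = 0.1·1.67 + 0.038·0.39 = 0.18182.

€0.182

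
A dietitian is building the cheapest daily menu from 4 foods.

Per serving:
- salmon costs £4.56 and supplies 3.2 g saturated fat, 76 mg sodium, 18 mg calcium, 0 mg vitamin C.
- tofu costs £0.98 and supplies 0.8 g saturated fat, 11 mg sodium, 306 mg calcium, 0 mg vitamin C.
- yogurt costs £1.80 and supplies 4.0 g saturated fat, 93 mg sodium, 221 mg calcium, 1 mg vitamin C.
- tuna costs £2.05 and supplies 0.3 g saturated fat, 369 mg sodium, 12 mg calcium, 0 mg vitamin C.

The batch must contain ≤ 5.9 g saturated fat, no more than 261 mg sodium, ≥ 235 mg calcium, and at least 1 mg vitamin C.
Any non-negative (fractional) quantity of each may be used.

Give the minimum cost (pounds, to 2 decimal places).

Let x1 = servings of salmon, x2 = servings of tofu, x3 = servings of yogurt, x4 = servings of tuna.
Minimise 4.56x1 + 0.98x2 + 1.8x3 + 2.05x4 s.t.:
  3.2x1 + 0.8x2 + 4x3 + 0.3x4 ≤ 5.9   (saturated fat)
  76x1 + 11x2 + 93x3 + 369x4 ≤ 261   (sodium)
  18x1 + 306x2 + 221x3 + 12x4 ≥ 235   (calcium)
  1x3 ≥ 1   (vitamin C)
  x1, x2, x3, x4 ≥ 0.
The optimal basis is {tofu, yogurt}; salmon, tuna drop out. There the calcium and vitamin C constraints are tight.
That vertex is x2 = 0.04575, x3 = 1.
Total cost: 0.98·0.04575 + 1.8·1 = 1.8448.

£1.84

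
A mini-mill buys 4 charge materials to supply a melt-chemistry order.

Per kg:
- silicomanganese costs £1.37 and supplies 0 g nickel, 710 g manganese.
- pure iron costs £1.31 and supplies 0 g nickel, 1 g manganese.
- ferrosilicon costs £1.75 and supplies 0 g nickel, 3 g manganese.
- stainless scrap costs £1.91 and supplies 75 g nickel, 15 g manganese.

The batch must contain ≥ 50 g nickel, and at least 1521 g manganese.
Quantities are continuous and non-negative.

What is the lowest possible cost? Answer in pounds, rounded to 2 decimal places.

£4.19

Let x1 = kg of silicomanganese, x2 = kg of pure iron, x3 = kg of ferrosilicon, x4 = kg of stainless scrap.
Minimise 1.37x1 + 1.31x2 + 1.75x3 + 1.91x4 s.t.:
  75x4 ≥ 50   (nickel)
  710x1 + 1x2 + 3x3 + 15x4 ≥ 1521   (manganese)
  x1, x2, x3, x4 ≥ 0.
The minimum-cost mix takes nothing from pure iron, ferrosilicon — only silicomanganese, stainless scrap. Binding constraints: nickel and manganese.
That vertex is x1 = 2.128, x4 = 0.6667.
Objective = 1.37·2.128 + 1.91·0.6667 = 4.1888.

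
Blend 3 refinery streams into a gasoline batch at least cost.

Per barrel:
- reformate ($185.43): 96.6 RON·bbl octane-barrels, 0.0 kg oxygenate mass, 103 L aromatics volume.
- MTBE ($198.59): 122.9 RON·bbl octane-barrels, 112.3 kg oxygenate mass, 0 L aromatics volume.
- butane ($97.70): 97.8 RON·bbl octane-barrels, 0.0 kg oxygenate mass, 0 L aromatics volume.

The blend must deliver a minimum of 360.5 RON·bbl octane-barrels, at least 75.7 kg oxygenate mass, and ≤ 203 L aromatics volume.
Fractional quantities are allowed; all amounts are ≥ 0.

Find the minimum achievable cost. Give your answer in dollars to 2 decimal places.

This is a linear program. Let x1 = barrels of reformate, x2 = barrels of MTBE, x3 = barrels of butane.
min 185.43x1 + 198.59x2 + 97.7x3 subject to:
  96.6x1 + 122.9x2 + 97.8x3 ≥ 360.5   (octane-barrels)
  112.3x2 ≥ 75.7   (oxygenate mass)
  103x1 ≤ 203   (aromatics volume)
  x1, x2, x3 ≥ 0.
The optimal basis is {MTBE, butane}; reformate drops out. There the octane-barrels and oxygenate mass constraints are tight.
So MTBE = 0.6741 barrels, butane = 2.839 barrels.
Hence cost = 198.59·0.6741 + 97.7·2.839 = $411.2398.

$411.24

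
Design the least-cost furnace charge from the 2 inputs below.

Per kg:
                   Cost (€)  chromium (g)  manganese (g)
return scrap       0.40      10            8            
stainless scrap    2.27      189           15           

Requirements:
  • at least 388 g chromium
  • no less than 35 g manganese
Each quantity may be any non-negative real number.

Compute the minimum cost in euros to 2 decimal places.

Let x1 = kg of return scrap, x2 = kg of stainless scrap.
Minimize 0.4x1 + 2.27x2 subject to:
  10x1 + 189x2 ≥ 388   (chromium)
  8x1 + 15x2 ≥ 35   (manganese)
  x1, x2 ≥ 0.
Both inputs are positive at the optimum. There the chromium and manganese constraints are tight.
So return scrap = 0.5837 kg, stainless scrap = 2.022 kg.
Objective = 0.4·0.5837 + 2.27·2.022 = 4.8234.

€4.82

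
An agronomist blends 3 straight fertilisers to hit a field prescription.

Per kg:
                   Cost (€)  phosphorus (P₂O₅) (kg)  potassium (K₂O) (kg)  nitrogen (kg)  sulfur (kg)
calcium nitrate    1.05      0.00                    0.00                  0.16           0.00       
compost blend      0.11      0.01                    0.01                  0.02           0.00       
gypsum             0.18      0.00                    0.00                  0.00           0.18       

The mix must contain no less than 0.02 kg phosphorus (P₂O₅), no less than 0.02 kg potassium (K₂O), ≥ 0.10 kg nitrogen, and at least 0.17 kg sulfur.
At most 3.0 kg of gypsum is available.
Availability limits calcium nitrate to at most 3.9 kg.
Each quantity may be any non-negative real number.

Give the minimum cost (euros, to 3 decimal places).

€0.720

Set it up as a linear program. Let x1 = kg of calcium nitrate, x2 = kg of compost blend, x3 = kg of gypsum.
min 1.05x1 + 0.11x2 + 0.18x3 with:
  0.01x2 ≥ 0.02   (phosphorus (P₂O₅))
  0.01x2 ≥ 0.02   (potassium (K₂O))
  0.16x1 + 0.02x2 ≥ 0.1   (nitrogen)
  0.18x3 ≥ 0.17   (sulfur)
  x3 ≤ 3
  x1 ≤ 3.9
  x1, x2, x3 ≥ 0.
The minimum-cost mix takes nothing from calcium nitrate — only compost blend, gypsum. There the nitrogen and sulfur constraints are tight.
That vertex is x2 = 5, x3 = 0.9444.
Total cost: 0.11·5 + 0.18·0.9444 = 0.71999.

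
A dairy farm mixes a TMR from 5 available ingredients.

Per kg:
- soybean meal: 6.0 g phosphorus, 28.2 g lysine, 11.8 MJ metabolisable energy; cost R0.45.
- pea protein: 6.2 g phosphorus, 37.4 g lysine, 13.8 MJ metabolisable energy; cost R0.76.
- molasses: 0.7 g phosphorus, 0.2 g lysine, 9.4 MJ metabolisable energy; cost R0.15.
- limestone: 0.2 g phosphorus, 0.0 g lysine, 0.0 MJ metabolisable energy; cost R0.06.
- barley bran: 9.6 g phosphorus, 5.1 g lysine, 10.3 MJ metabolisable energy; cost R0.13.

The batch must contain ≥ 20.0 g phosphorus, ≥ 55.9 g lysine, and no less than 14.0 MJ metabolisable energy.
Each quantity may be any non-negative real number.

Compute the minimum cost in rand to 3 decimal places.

Let x1 = kg of soybean meal, x2 = kg of pea protein, x3 = kg of molasses, x4 = kg of limestone, x5 = kg of barley bran.
Minimize 0.45x1 + 0.76x2 + 0.15x3 + 0.06x4 + 0.13x5 with:
  6x1 + 6.2x2 + 0.7x3 + 0.2x4 + 9.6x5 ≥ 20   (phosphorus)
  28.2x1 + 37.4x2 + 0.2x3 + 5.1x5 ≥ 55.9   (lysine)
  11.8x1 + 13.8x2 + 9.4x3 + 10.3x5 ≥ 14   (metabolisable energy)
  x1, x2, x3, x4, x5 ≥ 0.
At the optimum only soybean meal, barley bran are positive (pea protein, molasses, limestone = 0). There the phosphorus and lysine constraints are tight.
Optimal quantities: soybean meal = 1.81 kg, barley bran = 0.952 kg.
Hence cost = 0.45·1.81 + 0.13·0.952 = R0.93826.

R0.938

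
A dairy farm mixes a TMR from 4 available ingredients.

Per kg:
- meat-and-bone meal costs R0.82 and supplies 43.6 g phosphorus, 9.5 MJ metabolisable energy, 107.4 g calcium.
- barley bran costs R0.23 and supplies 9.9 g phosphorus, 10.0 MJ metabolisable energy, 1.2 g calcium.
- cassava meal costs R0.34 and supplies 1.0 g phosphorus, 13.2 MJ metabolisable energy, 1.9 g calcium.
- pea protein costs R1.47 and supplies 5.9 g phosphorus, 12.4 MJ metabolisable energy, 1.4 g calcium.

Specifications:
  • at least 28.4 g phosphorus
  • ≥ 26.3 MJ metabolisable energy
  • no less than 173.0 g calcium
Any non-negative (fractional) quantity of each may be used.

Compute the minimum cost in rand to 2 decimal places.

Treat it as an LP. Let x1 = kg of meat-and-bone meal, x2 = kg of barley bran, x3 = kg of cassava meal, x4 = kg of pea protein.
min 0.82x1 + 0.23x2 + 0.34x3 + 1.47x4 subject to:
  43.6x1 + 9.9x2 + 1x3 + 5.9x4 ≥ 28.4   (phosphorus)
  9.5x1 + 10x2 + 13.2x3 + 12.4x4 ≥ 26.3   (metabolisable energy)
  107.4x1 + 1.2x2 + 1.9x3 + 1.4x4 ≥ 173   (calcium)
  x1, x2, x3, x4 ≥ 0.
The cheapest feasible vertex uses only meat-and-bone meal, barley bran; cassava meal, pea protein are not used. There the metabolisable energy and calcium constraints are tight.
That vertex is x1 = 1.598, x2 = 1.112.
Total cost: 0.82·1.598 + 0.23·1.112 = 1.5661.

R1.57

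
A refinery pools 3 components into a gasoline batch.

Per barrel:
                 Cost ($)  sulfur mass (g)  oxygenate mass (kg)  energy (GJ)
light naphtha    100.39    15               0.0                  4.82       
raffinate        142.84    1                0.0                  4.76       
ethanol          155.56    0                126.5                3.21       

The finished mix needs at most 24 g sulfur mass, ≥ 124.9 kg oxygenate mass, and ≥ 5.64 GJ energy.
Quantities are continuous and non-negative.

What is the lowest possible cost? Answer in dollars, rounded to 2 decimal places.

Let x1 = barrels of light naphtha, x2 = barrels of raffinate, x3 = barrels of ethanol.
min 100.39x1 + 142.84x2 + 155.56x3 subject to:
  15x1 + 1x2 ≤ 24   (sulfur mass)
  126.5x3 ≥ 124.9   (oxygenate mass)
  4.82x1 + 4.76x2 + 3.21x3 ≥ 5.64   (energy)
  x1, x2, x3 ≥ 0.
At the optimum only light naphtha, ethanol are positive (raffinate = 0). There the oxygenate mass and energy constraints are tight.
Optimal quantities: light naphtha = 0.51257 barrels, ethanol = 0.98735 barrels.
Hence cost = 100.39·0.51257 + 155.56·0.98735 = $205.0491.

$205.05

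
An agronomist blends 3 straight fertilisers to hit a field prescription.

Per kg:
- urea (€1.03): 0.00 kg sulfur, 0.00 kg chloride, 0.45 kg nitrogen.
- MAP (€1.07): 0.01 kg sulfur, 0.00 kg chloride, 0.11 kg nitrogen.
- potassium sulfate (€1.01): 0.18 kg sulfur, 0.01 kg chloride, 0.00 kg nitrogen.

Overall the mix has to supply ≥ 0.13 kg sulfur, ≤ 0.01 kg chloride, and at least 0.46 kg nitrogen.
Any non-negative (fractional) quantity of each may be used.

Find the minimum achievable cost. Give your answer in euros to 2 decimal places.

Let x1 = kg of urea, x2 = kg of MAP, x3 = kg of potassium sulfate.
min 1.03x1 + 1.07x2 + 1.01x3 s.t.:
  0.01x2 + 0.18x3 ≥ 0.13   (sulfur)
  0.01x3 ≤ 0.01   (chloride)
  0.45x1 + 0.11x2 ≥ 0.46   (nitrogen)
  x1, x2, x3 ≥ 0.
The cheapest feasible vertex uses only urea, potassium sulfate; MAP is not used. There the sulfur and nitrogen constraints are tight.
Optimal quantities: urea = 1.022 kg, potassium sulfate = 0.7222 kg.
Cost = 1.03·1.022 + 1.01·0.7222 = 1.7821.

€1.78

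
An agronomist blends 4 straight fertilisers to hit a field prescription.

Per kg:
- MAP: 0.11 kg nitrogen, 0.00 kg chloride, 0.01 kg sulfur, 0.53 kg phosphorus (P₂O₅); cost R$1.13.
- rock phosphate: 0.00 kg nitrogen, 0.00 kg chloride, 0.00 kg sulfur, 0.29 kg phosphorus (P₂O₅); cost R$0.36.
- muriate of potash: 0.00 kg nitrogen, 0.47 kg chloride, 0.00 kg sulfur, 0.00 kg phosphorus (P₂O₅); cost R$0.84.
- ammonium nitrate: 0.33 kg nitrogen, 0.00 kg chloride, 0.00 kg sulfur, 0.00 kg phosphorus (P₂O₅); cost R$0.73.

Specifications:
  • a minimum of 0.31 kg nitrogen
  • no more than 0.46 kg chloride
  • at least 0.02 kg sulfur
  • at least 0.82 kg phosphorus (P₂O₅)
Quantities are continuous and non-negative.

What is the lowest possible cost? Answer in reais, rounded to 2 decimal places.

R$2.46

This is a linear program. Let x1 = kg of MAP, x2 = kg of rock phosphate, x3 = kg of muriate of potash, x4 = kg of ammonium nitrate.
Minimize 1.13x1 + 0.36x2 + 0.84x3 + 0.73x4 subject to:
  0.11x1 + 0.33x4 ≥ 0.31   (nitrogen)
  0.47x3 ≤ 0.46   (chloride)
  0.01x1 ≥ 0.02   (sulfur)
  0.53x1 + 0.29x2 ≥ 0.82   (phosphorus (P₂O₅))
  x1, x2, x3, x4 ≥ 0.
At the optimum only MAP, ammonium nitrate are positive (rock phosphate, muriate of potash = 0). Binding constraints: nitrogen and sulfur.
Optimal quantities: MAP = 2 kg, ammonium nitrate = 0.2727 kg.
Cost = 1.13·2 + 0.73·0.2727 = 2.4591.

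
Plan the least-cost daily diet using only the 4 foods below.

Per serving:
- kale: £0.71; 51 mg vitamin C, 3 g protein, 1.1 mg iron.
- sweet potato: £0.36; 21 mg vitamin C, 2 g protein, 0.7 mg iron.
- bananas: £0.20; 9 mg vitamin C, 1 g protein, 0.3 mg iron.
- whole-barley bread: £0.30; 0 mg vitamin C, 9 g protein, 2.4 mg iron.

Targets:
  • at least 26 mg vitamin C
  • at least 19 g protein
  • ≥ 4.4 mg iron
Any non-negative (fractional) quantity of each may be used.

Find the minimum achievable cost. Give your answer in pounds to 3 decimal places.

Set it up as a linear program. Let x1 = servings of kale, x2 = servings of sweet potato, x3 = servings of bananas, x4 = servings of whole-barley bread.
Minimize 0.71x1 + 0.36x2 + 0.2x3 + 0.3x4 s.t.:
  51x1 + 21x2 + 9x3 ≥ 26   (vitamin C)
  3x1 + 2x2 + 1x3 + 9x4 ≥ 19   (protein)
  1.1x1 + 0.7x2 + 0.3x3 + 2.4x4 ≥ 4.4   (iron)
  x1, x2, x3, x4 ≥ 0.
The optimal basis is {kale, whole-barley bread}; sweet potato, bananas drop out. Binding constraints: vitamin C and protein.
So kale = 0.5098 servings, whole-barley bread = 1.941 servings.
Hence cost = 0.71·0.5098 + 0.3·1.941 = £0.94426.

£0.944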